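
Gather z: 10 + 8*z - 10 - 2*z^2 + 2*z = -2*z^2 + 10*z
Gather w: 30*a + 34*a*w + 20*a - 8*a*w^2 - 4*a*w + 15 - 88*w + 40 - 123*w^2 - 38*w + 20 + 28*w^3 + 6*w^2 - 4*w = 50*a + 28*w^3 + w^2*(-8*a - 117) + w*(30*a - 130) + 75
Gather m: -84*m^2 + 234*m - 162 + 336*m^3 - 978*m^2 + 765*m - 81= 336*m^3 - 1062*m^2 + 999*m - 243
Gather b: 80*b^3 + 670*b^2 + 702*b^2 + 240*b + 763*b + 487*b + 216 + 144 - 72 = 80*b^3 + 1372*b^2 + 1490*b + 288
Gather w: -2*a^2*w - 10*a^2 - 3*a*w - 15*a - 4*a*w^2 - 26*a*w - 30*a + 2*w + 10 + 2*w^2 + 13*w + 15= -10*a^2 - 45*a + w^2*(2 - 4*a) + w*(-2*a^2 - 29*a + 15) + 25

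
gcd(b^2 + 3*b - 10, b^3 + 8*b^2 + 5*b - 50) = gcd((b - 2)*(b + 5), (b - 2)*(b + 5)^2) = b^2 + 3*b - 10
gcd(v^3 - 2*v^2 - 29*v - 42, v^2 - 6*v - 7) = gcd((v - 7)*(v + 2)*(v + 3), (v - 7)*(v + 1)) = v - 7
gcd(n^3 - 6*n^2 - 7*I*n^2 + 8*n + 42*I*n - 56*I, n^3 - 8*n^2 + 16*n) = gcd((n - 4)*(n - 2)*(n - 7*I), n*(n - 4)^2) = n - 4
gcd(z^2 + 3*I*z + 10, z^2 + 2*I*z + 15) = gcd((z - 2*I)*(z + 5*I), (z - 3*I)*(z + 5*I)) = z + 5*I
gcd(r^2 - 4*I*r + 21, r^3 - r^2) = 1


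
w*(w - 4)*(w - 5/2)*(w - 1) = w^4 - 15*w^3/2 + 33*w^2/2 - 10*w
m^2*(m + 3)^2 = m^4 + 6*m^3 + 9*m^2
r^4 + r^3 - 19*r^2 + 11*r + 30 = (r - 3)*(r - 2)*(r + 1)*(r + 5)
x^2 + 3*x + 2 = (x + 1)*(x + 2)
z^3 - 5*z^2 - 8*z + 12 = (z - 6)*(z - 1)*(z + 2)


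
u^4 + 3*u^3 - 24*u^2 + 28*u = u*(u - 2)^2*(u + 7)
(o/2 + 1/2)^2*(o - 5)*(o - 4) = o^4/4 - 7*o^3/4 + 3*o^2/4 + 31*o/4 + 5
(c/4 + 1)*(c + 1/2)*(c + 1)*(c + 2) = c^4/4 + 15*c^3/8 + 35*c^2/8 + 15*c/4 + 1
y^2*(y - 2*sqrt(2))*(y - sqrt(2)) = y^4 - 3*sqrt(2)*y^3 + 4*y^2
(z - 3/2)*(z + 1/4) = z^2 - 5*z/4 - 3/8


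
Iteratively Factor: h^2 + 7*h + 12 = (h + 4)*(h + 3)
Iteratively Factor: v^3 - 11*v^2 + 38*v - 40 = (v - 4)*(v^2 - 7*v + 10) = (v - 5)*(v - 4)*(v - 2)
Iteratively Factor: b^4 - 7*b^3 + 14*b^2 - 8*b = (b - 1)*(b^3 - 6*b^2 + 8*b) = (b - 4)*(b - 1)*(b^2 - 2*b) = (b - 4)*(b - 2)*(b - 1)*(b)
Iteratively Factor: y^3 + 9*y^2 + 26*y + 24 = (y + 3)*(y^2 + 6*y + 8) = (y + 2)*(y + 3)*(y + 4)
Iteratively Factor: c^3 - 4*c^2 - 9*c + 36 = (c - 4)*(c^2 - 9) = (c - 4)*(c - 3)*(c + 3)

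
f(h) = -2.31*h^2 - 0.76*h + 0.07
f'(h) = -4.62*h - 0.76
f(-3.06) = -19.23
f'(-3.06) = 13.38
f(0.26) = -0.28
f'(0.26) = -1.96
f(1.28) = -4.69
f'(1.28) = -6.67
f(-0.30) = 0.09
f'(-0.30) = 0.63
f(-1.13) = -2.02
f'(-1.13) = 4.46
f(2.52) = -16.51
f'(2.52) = -12.40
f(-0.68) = -0.48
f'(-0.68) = 2.38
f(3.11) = -24.64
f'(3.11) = -15.13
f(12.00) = -341.69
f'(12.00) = -56.20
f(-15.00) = -508.28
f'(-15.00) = 68.54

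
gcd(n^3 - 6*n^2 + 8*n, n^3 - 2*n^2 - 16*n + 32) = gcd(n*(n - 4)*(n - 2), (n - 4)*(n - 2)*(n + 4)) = n^2 - 6*n + 8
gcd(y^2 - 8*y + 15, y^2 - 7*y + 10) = y - 5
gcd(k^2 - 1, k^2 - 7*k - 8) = k + 1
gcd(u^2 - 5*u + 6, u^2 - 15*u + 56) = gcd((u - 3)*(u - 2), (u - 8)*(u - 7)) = 1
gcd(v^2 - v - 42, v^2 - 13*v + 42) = v - 7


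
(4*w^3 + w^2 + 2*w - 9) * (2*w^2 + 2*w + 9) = 8*w^5 + 10*w^4 + 42*w^3 - 5*w^2 - 81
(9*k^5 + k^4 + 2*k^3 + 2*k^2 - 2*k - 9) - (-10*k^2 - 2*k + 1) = 9*k^5 + k^4 + 2*k^3 + 12*k^2 - 10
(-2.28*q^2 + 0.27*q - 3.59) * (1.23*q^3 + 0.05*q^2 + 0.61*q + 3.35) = -2.8044*q^5 + 0.2181*q^4 - 5.793*q^3 - 7.6528*q^2 - 1.2854*q - 12.0265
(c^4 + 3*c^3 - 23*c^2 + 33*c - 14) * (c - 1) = c^5 + 2*c^4 - 26*c^3 + 56*c^2 - 47*c + 14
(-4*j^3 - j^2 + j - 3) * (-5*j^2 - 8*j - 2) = 20*j^5 + 37*j^4 + 11*j^3 + 9*j^2 + 22*j + 6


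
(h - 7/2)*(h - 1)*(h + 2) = h^3 - 5*h^2/2 - 11*h/2 + 7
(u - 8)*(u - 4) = u^2 - 12*u + 32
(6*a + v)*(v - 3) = 6*a*v - 18*a + v^2 - 3*v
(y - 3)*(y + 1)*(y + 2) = y^3 - 7*y - 6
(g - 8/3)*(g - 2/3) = g^2 - 10*g/3 + 16/9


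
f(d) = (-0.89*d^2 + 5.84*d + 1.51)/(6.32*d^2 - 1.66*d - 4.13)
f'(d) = (1.66 - 12.64*d)*(-0.89*d^2 + 5.84*d + 1.51)/(6.32*d^2 - 1.66*d - 4.13)^2 + (5.84 - 1.78*d)/(6.32*d^2 - 1.66*d - 4.13)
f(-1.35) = -0.83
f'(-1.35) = -0.76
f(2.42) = 0.36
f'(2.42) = -0.31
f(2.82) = 0.26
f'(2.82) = -0.20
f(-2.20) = -0.52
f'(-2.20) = -0.18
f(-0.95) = -1.54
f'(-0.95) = -4.28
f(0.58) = -1.55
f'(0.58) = -4.58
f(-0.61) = 3.11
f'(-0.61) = -47.14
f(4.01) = 0.12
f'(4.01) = -0.08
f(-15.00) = -0.20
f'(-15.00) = -0.00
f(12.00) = -0.06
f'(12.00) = -0.01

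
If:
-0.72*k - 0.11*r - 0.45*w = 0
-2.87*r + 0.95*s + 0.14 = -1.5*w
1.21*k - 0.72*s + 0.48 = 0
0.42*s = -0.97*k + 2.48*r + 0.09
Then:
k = 0.18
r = 0.20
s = 0.96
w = -0.33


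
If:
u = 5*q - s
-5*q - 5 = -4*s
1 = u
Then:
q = 3/5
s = 2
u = 1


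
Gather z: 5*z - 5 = 5*z - 5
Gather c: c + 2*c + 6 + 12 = 3*c + 18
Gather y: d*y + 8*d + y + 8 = 8*d + y*(d + 1) + 8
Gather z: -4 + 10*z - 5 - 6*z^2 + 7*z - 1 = -6*z^2 + 17*z - 10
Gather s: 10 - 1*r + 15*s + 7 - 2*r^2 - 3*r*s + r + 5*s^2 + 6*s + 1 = -2*r^2 + 5*s^2 + s*(21 - 3*r) + 18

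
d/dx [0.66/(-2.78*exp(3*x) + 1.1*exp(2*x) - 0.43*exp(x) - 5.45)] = (5.5044*exp(2*x) - 1.452*exp(x) + 0.2838)*exp(x)/(2.78*exp(3*x) - 1.1*exp(2*x) + 0.43*exp(x) + 5.45)^2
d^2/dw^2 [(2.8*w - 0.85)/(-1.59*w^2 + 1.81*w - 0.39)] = (-(2.8*w - 0.85)*(3.18*w - 1.81)*(6.36*w - 3.62) + (26.712*w - 12.839)*(1.59*w^2 - 1.81*w + 0.39))/(1.59*w^2 - 1.81*w + 0.39)^3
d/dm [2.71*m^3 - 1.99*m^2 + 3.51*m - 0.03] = 8.13*m^2 - 3.98*m + 3.51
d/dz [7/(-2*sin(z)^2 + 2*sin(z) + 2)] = 7*(2*sin(z) - 1)*cos(z)/(2*(sin(z) + cos(z)^2)^2)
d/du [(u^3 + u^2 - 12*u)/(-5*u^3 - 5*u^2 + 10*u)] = 2*(-2*u - 1)/(u^4 + 2*u^3 - 3*u^2 - 4*u + 4)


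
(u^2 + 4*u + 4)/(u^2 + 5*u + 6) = (u + 2)/(u + 3)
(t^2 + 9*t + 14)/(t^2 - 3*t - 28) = (t^2 + 9*t + 14)/(t^2 - 3*t - 28)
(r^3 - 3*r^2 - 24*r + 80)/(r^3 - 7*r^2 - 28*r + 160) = (r - 4)/(r - 8)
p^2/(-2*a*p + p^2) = p/(-2*a + p)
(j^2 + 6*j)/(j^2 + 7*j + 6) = j/(j + 1)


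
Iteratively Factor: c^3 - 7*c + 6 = (c + 3)*(c^2 - 3*c + 2) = (c - 2)*(c + 3)*(c - 1)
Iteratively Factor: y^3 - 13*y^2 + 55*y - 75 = (y - 3)*(y^2 - 10*y + 25) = (y - 5)*(y - 3)*(y - 5)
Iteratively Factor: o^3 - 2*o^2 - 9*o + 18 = (o - 3)*(o^2 + o - 6) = (o - 3)*(o + 3)*(o - 2)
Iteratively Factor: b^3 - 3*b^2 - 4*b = (b - 4)*(b^2 + b) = b*(b - 4)*(b + 1)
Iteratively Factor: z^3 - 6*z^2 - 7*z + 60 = (z + 3)*(z^2 - 9*z + 20) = (z - 5)*(z + 3)*(z - 4)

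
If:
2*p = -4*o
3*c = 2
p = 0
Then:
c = 2/3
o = 0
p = 0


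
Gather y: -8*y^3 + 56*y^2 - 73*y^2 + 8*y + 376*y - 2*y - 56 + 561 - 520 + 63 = -8*y^3 - 17*y^2 + 382*y + 48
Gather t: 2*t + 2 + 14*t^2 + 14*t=14*t^2 + 16*t + 2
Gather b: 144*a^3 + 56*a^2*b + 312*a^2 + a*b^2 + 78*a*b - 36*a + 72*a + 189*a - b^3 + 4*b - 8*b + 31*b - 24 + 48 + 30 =144*a^3 + 312*a^2 + a*b^2 + 225*a - b^3 + b*(56*a^2 + 78*a + 27) + 54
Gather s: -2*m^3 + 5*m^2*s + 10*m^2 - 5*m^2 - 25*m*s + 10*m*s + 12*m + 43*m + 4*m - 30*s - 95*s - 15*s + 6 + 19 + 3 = -2*m^3 + 5*m^2 + 59*m + s*(5*m^2 - 15*m - 140) + 28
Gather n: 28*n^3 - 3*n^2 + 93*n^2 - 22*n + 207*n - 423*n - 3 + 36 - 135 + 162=28*n^3 + 90*n^2 - 238*n + 60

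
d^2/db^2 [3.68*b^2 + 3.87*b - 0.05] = 7.36000000000000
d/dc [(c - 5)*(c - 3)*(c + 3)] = 3*c^2 - 10*c - 9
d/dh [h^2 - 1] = 2*h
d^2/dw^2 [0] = 0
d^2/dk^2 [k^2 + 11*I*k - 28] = 2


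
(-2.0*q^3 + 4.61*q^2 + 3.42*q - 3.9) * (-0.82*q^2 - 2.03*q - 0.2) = 1.64*q^5 + 0.279799999999999*q^4 - 11.7627*q^3 - 4.6666*q^2 + 7.233*q + 0.78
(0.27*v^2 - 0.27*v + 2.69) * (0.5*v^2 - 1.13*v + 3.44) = 0.135*v^4 - 0.4401*v^3 + 2.5789*v^2 - 3.9685*v + 9.2536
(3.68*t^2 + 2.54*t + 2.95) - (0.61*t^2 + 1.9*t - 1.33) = 3.07*t^2 + 0.64*t + 4.28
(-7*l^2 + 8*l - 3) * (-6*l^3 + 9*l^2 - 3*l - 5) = 42*l^5 - 111*l^4 + 111*l^3 - 16*l^2 - 31*l + 15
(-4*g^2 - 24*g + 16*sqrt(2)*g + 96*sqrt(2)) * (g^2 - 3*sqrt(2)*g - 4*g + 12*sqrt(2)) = -4*g^4 - 8*g^3 + 28*sqrt(2)*g^3 + 56*sqrt(2)*g^2 - 672*sqrt(2)*g - 192*g + 2304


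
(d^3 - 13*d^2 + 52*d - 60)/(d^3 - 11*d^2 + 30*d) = (d - 2)/d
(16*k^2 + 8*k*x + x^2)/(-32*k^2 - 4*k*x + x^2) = (4*k + x)/(-8*k + x)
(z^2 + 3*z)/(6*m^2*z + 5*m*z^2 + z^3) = (z + 3)/(6*m^2 + 5*m*z + z^2)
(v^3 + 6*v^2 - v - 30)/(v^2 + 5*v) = v + 1 - 6/v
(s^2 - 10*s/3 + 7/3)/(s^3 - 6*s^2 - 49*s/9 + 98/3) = 3*(s - 1)/(3*s^2 - 11*s - 42)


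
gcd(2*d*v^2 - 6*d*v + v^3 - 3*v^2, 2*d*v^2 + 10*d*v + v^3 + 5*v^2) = 2*d*v + v^2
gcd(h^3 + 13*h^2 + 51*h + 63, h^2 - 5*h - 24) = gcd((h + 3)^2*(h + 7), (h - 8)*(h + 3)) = h + 3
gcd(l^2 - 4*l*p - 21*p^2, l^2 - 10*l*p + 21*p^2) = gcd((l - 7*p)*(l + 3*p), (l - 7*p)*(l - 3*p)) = -l + 7*p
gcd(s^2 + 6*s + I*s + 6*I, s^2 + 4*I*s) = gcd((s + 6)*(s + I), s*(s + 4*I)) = 1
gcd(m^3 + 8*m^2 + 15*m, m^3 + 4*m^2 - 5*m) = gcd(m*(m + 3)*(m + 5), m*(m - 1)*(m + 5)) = m^2 + 5*m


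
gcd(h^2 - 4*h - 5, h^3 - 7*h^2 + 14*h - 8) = 1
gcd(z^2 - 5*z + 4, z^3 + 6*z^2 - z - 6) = z - 1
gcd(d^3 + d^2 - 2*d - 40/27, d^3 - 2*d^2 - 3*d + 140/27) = d^2 + d/3 - 20/9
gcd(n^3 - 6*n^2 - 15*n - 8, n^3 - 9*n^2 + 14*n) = 1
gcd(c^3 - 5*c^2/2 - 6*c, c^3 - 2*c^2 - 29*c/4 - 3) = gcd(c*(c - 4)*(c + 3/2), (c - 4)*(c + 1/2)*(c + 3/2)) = c^2 - 5*c/2 - 6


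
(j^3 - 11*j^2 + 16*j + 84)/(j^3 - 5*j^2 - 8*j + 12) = (j - 7)/(j - 1)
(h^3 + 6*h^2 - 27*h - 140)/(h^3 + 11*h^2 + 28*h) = (h - 5)/h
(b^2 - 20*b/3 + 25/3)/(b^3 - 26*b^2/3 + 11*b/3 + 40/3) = (b - 5)/(b^2 - 7*b - 8)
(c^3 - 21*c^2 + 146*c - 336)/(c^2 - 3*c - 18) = (c^2 - 15*c + 56)/(c + 3)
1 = 1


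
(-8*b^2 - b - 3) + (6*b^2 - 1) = -2*b^2 - b - 4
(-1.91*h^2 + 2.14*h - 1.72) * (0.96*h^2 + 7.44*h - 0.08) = -1.8336*h^4 - 12.156*h^3 + 14.4232*h^2 - 12.968*h + 0.1376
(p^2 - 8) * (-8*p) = -8*p^3 + 64*p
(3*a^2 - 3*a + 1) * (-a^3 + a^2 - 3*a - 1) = -3*a^5 + 6*a^4 - 13*a^3 + 7*a^2 - 1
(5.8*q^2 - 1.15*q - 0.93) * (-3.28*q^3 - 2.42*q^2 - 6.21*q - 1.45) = -19.024*q^5 - 10.264*q^4 - 30.1846*q^3 + 0.9821*q^2 + 7.4428*q + 1.3485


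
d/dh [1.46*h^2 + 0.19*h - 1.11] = 2.92*h + 0.19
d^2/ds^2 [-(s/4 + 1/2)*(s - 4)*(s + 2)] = -3*s/2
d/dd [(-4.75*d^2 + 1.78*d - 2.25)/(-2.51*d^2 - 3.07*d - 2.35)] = (19.0503*d^2 + 11.03*d - 11.0905)/(6.3001*d^4 + 15.4114*d^3 + 21.2219*d^2 + 14.429*d + 5.5225)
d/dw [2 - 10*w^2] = -20*w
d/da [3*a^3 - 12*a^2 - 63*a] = 9*a^2 - 24*a - 63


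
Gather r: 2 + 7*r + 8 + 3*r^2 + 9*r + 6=3*r^2 + 16*r + 16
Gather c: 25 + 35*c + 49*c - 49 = 84*c - 24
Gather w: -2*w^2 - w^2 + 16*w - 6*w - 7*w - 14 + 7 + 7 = -3*w^2 + 3*w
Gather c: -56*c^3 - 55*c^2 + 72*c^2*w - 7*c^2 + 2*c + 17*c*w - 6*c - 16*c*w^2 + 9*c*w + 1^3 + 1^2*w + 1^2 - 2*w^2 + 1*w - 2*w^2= -56*c^3 + c^2*(72*w - 62) + c*(-16*w^2 + 26*w - 4) - 4*w^2 + 2*w + 2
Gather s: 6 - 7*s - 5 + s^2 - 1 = s^2 - 7*s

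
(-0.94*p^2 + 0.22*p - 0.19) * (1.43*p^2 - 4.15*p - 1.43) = -1.3442*p^4 + 4.2156*p^3 + 0.1595*p^2 + 0.4739*p + 0.2717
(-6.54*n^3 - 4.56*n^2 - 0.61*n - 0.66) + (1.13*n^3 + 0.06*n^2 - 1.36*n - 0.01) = -5.41*n^3 - 4.5*n^2 - 1.97*n - 0.67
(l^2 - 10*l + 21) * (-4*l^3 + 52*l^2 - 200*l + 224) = -4*l^5 + 92*l^4 - 804*l^3 + 3316*l^2 - 6440*l + 4704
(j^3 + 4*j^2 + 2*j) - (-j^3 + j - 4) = 2*j^3 + 4*j^2 + j + 4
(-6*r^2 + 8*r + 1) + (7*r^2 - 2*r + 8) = r^2 + 6*r + 9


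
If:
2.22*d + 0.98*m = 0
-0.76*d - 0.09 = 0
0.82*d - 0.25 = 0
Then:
No Solution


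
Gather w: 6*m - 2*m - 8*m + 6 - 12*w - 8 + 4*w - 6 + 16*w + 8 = -4*m + 8*w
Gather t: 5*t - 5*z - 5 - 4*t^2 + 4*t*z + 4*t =-4*t^2 + t*(4*z + 9) - 5*z - 5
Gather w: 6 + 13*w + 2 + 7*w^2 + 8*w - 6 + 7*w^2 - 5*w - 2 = 14*w^2 + 16*w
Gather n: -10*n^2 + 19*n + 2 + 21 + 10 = -10*n^2 + 19*n + 33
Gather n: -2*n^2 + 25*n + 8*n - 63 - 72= -2*n^2 + 33*n - 135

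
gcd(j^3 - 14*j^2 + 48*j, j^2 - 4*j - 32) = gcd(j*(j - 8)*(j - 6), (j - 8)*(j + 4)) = j - 8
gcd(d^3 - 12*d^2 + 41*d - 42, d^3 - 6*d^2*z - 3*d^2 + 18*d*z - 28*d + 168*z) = d - 7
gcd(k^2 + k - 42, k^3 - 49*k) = k + 7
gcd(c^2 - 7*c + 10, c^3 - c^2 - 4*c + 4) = c - 2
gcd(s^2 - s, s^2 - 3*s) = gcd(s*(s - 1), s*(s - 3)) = s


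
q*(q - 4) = q^2 - 4*q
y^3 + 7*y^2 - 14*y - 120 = (y - 4)*(y + 5)*(y + 6)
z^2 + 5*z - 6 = (z - 1)*(z + 6)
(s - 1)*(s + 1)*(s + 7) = s^3 + 7*s^2 - s - 7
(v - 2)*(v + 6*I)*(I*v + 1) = I*v^3 - 5*v^2 - 2*I*v^2 + 10*v + 6*I*v - 12*I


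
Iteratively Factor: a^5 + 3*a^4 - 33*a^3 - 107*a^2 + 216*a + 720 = (a - 5)*(a^4 + 8*a^3 + 7*a^2 - 72*a - 144) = (a - 5)*(a + 4)*(a^3 + 4*a^2 - 9*a - 36) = (a - 5)*(a + 4)^2*(a^2 - 9) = (a - 5)*(a - 3)*(a + 4)^2*(a + 3)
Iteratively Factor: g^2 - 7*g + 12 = (g - 4)*(g - 3)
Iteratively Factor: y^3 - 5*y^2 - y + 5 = (y + 1)*(y^2 - 6*y + 5) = (y - 5)*(y + 1)*(y - 1)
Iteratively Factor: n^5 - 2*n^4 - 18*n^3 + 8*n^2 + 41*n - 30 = (n + 2)*(n^4 - 4*n^3 - 10*n^2 + 28*n - 15) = (n + 2)*(n + 3)*(n^3 - 7*n^2 + 11*n - 5) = (n - 1)*(n + 2)*(n + 3)*(n^2 - 6*n + 5) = (n - 1)^2*(n + 2)*(n + 3)*(n - 5)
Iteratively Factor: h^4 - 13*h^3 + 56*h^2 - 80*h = (h - 5)*(h^3 - 8*h^2 + 16*h) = h*(h - 5)*(h^2 - 8*h + 16) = h*(h - 5)*(h - 4)*(h - 4)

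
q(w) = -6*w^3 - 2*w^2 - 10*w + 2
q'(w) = -18*w^2 - 4*w - 10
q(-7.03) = 2058.03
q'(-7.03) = -871.46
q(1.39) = -31.88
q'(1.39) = -50.34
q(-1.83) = 50.37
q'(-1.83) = -62.96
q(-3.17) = 204.73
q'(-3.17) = -178.20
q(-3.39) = 246.67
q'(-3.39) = -203.30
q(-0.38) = 5.84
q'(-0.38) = -11.08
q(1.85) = -61.33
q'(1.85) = -79.00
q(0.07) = 1.29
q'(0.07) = -10.37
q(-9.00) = 4304.00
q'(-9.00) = -1432.00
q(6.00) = -1426.00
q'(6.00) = -682.00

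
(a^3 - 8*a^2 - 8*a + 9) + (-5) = a^3 - 8*a^2 - 8*a + 4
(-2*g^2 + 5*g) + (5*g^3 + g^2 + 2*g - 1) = 5*g^3 - g^2 + 7*g - 1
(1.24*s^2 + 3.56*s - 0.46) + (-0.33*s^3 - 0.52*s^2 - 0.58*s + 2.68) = -0.33*s^3 + 0.72*s^2 + 2.98*s + 2.22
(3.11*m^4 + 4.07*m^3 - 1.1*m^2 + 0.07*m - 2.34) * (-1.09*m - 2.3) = -3.3899*m^5 - 11.5893*m^4 - 8.162*m^3 + 2.4537*m^2 + 2.3896*m + 5.382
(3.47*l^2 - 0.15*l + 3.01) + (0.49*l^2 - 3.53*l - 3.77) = 3.96*l^2 - 3.68*l - 0.76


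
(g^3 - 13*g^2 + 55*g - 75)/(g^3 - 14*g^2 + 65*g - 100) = (g - 3)/(g - 4)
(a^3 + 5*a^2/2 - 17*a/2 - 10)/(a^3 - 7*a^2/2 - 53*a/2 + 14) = (2*a^2 - 3*a - 5)/(2*a^2 - 15*a + 7)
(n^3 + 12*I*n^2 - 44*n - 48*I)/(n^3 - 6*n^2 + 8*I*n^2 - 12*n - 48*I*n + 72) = (n + 4*I)/(n - 6)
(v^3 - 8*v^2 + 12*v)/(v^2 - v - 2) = v*(v - 6)/(v + 1)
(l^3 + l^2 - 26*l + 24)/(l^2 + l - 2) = (l^2 + 2*l - 24)/(l + 2)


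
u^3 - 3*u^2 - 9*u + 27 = (u - 3)^2*(u + 3)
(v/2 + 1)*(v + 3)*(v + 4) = v^3/2 + 9*v^2/2 + 13*v + 12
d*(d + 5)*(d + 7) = d^3 + 12*d^2 + 35*d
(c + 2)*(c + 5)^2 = c^3 + 12*c^2 + 45*c + 50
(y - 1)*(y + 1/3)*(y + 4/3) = y^3 + 2*y^2/3 - 11*y/9 - 4/9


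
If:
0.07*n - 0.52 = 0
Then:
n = 7.43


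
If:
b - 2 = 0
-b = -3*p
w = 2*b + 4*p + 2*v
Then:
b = 2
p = 2/3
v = w/2 - 10/3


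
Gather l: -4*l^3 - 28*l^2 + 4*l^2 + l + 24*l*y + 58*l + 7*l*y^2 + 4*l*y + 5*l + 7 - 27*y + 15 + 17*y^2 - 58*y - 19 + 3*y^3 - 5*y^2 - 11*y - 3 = -4*l^3 - 24*l^2 + l*(7*y^2 + 28*y + 64) + 3*y^3 + 12*y^2 - 96*y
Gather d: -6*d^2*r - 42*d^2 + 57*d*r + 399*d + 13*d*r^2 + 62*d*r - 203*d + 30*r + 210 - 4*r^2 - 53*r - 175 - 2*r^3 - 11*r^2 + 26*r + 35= d^2*(-6*r - 42) + d*(13*r^2 + 119*r + 196) - 2*r^3 - 15*r^2 + 3*r + 70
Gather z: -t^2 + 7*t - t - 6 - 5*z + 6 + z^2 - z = -t^2 + 6*t + z^2 - 6*z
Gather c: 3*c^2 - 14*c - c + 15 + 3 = 3*c^2 - 15*c + 18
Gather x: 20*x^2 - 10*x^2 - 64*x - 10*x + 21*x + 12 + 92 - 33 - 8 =10*x^2 - 53*x + 63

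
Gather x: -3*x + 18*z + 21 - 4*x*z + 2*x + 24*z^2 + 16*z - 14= x*(-4*z - 1) + 24*z^2 + 34*z + 7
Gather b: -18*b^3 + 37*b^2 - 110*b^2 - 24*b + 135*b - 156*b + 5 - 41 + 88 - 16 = -18*b^3 - 73*b^2 - 45*b + 36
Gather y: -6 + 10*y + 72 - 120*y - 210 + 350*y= 240*y - 144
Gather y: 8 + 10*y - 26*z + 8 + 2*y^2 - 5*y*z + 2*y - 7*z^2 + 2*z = 2*y^2 + y*(12 - 5*z) - 7*z^2 - 24*z + 16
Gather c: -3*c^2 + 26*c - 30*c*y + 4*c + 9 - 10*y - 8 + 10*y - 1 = -3*c^2 + c*(30 - 30*y)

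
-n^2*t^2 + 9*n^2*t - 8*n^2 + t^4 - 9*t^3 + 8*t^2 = (-n + t)*(n + t)*(t - 8)*(t - 1)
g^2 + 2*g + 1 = (g + 1)^2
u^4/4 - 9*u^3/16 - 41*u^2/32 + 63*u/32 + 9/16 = (u/4 + 1/2)*(u - 3)*(u - 3/2)*(u + 1/4)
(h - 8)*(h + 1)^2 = h^3 - 6*h^2 - 15*h - 8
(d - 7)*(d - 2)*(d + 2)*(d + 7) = d^4 - 53*d^2 + 196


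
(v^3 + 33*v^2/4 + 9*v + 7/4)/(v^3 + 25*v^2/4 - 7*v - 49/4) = (4*v + 1)/(4*v - 7)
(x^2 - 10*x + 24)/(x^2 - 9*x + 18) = (x - 4)/(x - 3)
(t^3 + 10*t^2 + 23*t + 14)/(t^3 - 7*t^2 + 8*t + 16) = (t^2 + 9*t + 14)/(t^2 - 8*t + 16)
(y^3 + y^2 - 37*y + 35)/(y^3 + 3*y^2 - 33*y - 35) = (y - 1)/(y + 1)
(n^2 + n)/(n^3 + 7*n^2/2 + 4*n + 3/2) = 2*n/(2*n^2 + 5*n + 3)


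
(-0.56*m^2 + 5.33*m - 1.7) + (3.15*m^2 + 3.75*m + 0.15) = 2.59*m^2 + 9.08*m - 1.55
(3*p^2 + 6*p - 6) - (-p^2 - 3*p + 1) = 4*p^2 + 9*p - 7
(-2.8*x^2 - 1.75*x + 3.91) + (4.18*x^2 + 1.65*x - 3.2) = 1.38*x^2 - 0.1*x + 0.71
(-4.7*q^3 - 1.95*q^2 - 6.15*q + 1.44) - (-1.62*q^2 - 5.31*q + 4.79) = -4.7*q^3 - 0.33*q^2 - 0.840000000000001*q - 3.35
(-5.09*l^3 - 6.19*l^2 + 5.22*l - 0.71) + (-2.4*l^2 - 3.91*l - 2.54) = -5.09*l^3 - 8.59*l^2 + 1.31*l - 3.25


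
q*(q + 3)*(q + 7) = q^3 + 10*q^2 + 21*q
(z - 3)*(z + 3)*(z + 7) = z^3 + 7*z^2 - 9*z - 63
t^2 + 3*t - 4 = (t - 1)*(t + 4)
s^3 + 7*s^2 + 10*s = s*(s + 2)*(s + 5)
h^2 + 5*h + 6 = (h + 2)*(h + 3)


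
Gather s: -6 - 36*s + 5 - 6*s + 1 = -42*s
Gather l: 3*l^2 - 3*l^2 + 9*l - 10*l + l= 0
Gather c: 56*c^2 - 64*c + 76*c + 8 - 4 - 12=56*c^2 + 12*c - 8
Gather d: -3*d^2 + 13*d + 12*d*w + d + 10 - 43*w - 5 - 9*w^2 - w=-3*d^2 + d*(12*w + 14) - 9*w^2 - 44*w + 5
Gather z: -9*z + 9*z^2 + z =9*z^2 - 8*z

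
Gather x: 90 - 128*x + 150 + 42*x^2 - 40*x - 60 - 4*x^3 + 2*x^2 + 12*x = -4*x^3 + 44*x^2 - 156*x + 180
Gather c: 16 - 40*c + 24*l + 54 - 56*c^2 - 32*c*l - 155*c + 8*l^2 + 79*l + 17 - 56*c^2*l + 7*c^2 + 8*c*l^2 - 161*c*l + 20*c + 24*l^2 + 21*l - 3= c^2*(-56*l - 49) + c*(8*l^2 - 193*l - 175) + 32*l^2 + 124*l + 84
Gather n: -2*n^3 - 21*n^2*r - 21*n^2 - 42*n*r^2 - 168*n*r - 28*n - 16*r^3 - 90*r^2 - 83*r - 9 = -2*n^3 + n^2*(-21*r - 21) + n*(-42*r^2 - 168*r - 28) - 16*r^3 - 90*r^2 - 83*r - 9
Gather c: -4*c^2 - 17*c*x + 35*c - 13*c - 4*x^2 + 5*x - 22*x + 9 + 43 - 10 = -4*c^2 + c*(22 - 17*x) - 4*x^2 - 17*x + 42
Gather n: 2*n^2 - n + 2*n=2*n^2 + n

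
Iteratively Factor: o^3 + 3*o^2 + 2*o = (o)*(o^2 + 3*o + 2) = o*(o + 2)*(o + 1)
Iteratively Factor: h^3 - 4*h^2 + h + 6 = (h - 3)*(h^2 - h - 2) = (h - 3)*(h - 2)*(h + 1)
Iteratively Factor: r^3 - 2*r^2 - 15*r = (r - 5)*(r^2 + 3*r) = r*(r - 5)*(r + 3)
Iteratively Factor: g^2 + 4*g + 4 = (g + 2)*(g + 2)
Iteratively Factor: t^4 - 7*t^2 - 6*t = (t - 3)*(t^3 + 3*t^2 + 2*t) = (t - 3)*(t + 2)*(t^2 + t) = t*(t - 3)*(t + 2)*(t + 1)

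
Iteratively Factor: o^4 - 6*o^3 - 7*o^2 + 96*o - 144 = (o - 3)*(o^3 - 3*o^2 - 16*o + 48) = (o - 4)*(o - 3)*(o^2 + o - 12) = (o - 4)*(o - 3)*(o + 4)*(o - 3)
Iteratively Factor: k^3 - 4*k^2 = (k)*(k^2 - 4*k) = k*(k - 4)*(k)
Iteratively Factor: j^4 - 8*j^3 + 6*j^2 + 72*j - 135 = (j - 5)*(j^3 - 3*j^2 - 9*j + 27) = (j - 5)*(j - 3)*(j^2 - 9) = (j - 5)*(j - 3)^2*(j + 3)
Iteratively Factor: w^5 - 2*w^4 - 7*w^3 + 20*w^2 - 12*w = (w - 2)*(w^4 - 7*w^2 + 6*w) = (w - 2)^2*(w^3 + 2*w^2 - 3*w) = (w - 2)^2*(w + 3)*(w^2 - w) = w*(w - 2)^2*(w + 3)*(w - 1)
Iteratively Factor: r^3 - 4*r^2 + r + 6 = (r + 1)*(r^2 - 5*r + 6) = (r - 2)*(r + 1)*(r - 3)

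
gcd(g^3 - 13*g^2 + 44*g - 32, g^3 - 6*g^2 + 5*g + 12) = g - 4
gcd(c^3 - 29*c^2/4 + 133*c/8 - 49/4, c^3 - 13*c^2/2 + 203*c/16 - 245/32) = c^2 - 21*c/4 + 49/8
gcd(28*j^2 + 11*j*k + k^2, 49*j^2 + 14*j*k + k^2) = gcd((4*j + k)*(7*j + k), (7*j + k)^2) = 7*j + k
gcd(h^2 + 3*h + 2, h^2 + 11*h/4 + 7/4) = h + 1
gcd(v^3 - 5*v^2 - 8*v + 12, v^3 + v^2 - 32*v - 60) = v^2 - 4*v - 12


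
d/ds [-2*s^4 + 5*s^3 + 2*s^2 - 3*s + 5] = -8*s^3 + 15*s^2 + 4*s - 3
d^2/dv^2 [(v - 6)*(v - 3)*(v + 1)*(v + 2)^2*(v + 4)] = 30*v^4 - 420*v^2 - 324*v + 392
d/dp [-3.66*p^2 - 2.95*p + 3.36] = -7.32*p - 2.95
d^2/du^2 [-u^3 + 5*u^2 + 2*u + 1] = 10 - 6*u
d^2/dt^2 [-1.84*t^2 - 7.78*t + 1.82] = -3.68000000000000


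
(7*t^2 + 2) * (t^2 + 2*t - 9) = 7*t^4 + 14*t^3 - 61*t^2 + 4*t - 18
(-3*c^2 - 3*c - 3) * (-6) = 18*c^2 + 18*c + 18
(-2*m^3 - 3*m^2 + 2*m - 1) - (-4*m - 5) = -2*m^3 - 3*m^2 + 6*m + 4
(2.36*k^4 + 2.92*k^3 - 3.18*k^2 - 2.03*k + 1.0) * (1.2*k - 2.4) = 2.832*k^5 - 2.16*k^4 - 10.824*k^3 + 5.196*k^2 + 6.072*k - 2.4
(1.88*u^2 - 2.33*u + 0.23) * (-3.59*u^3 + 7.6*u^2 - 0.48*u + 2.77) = -6.7492*u^5 + 22.6527*u^4 - 19.4361*u^3 + 8.074*u^2 - 6.5645*u + 0.6371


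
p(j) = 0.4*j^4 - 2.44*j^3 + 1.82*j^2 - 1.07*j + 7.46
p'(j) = 1.6*j^3 - 7.32*j^2 + 3.64*j - 1.07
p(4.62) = -17.01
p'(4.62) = 17.28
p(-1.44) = 21.78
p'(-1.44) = -26.27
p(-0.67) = 9.81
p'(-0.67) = -7.28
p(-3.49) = 196.42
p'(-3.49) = -170.95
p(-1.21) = 16.60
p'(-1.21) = -19.03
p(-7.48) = 2390.63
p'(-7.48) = -1107.47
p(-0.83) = 11.19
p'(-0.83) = -10.05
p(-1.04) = 13.75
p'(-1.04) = -14.57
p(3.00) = -12.85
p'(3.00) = -12.83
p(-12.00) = 12793.10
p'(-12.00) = -3863.63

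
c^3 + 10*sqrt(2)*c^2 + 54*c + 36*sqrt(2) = (c + sqrt(2))*(c + 3*sqrt(2))*(c + 6*sqrt(2))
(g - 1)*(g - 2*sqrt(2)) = g^2 - 2*sqrt(2)*g - g + 2*sqrt(2)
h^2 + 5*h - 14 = (h - 2)*(h + 7)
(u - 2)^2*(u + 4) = u^3 - 12*u + 16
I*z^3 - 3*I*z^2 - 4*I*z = z*(z - 4)*(I*z + I)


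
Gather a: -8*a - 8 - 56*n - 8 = -8*a - 56*n - 16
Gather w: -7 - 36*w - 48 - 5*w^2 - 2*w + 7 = -5*w^2 - 38*w - 48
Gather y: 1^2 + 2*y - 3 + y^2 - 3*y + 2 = y^2 - y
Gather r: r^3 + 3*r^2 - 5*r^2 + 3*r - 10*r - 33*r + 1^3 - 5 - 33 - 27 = r^3 - 2*r^2 - 40*r - 64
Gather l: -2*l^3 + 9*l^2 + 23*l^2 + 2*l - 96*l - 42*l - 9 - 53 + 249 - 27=-2*l^3 + 32*l^2 - 136*l + 160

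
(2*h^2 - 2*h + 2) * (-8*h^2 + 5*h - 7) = -16*h^4 + 26*h^3 - 40*h^2 + 24*h - 14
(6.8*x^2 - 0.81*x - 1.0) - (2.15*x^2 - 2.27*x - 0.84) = 4.65*x^2 + 1.46*x - 0.16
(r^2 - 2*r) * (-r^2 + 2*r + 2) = -r^4 + 4*r^3 - 2*r^2 - 4*r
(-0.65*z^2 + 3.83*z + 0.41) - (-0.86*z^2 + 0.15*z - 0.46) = 0.21*z^2 + 3.68*z + 0.87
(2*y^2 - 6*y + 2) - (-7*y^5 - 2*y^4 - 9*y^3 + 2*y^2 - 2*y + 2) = 7*y^5 + 2*y^4 + 9*y^3 - 4*y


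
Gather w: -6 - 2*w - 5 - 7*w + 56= 45 - 9*w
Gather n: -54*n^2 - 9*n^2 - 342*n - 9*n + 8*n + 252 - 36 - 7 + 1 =-63*n^2 - 343*n + 210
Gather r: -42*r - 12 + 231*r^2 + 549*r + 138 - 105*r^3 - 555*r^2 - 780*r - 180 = -105*r^3 - 324*r^2 - 273*r - 54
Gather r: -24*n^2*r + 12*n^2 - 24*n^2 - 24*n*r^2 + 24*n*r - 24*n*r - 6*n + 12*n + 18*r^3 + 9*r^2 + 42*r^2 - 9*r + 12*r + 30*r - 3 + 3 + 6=-12*n^2 + 6*n + 18*r^3 + r^2*(51 - 24*n) + r*(33 - 24*n^2) + 6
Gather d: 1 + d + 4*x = d + 4*x + 1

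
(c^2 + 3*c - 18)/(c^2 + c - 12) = (c + 6)/(c + 4)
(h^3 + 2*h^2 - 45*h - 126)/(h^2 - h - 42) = h + 3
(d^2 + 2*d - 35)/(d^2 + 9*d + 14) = (d - 5)/(d + 2)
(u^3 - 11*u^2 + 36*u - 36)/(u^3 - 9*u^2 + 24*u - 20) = (u^2 - 9*u + 18)/(u^2 - 7*u + 10)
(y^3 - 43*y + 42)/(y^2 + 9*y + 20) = (y^3 - 43*y + 42)/(y^2 + 9*y + 20)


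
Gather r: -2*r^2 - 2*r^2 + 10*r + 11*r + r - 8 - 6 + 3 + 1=-4*r^2 + 22*r - 10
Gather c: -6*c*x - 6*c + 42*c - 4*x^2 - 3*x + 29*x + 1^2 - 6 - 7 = c*(36 - 6*x) - 4*x^2 + 26*x - 12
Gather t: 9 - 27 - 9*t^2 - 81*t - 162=-9*t^2 - 81*t - 180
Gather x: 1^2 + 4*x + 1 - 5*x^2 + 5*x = -5*x^2 + 9*x + 2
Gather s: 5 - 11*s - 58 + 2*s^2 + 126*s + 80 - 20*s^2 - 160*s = -18*s^2 - 45*s + 27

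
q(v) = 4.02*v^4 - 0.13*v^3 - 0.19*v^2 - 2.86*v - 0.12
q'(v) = 16.08*v^3 - 0.39*v^2 - 0.38*v - 2.86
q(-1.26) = 13.57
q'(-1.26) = -35.17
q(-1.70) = 38.41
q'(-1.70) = -82.34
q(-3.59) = 681.45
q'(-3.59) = -750.52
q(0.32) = -1.02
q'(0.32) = -2.49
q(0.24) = -0.81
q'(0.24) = -2.75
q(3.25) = 432.61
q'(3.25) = 543.78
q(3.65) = 694.09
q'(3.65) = 772.48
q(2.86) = 256.07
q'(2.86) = 369.03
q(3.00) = 311.70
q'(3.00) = 426.65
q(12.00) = 83072.28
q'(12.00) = 27722.66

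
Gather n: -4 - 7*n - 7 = -7*n - 11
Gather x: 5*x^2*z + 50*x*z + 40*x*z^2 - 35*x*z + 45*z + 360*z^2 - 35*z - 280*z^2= 5*x^2*z + x*(40*z^2 + 15*z) + 80*z^2 + 10*z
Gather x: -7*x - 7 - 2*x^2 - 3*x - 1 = -2*x^2 - 10*x - 8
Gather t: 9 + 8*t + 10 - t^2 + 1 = -t^2 + 8*t + 20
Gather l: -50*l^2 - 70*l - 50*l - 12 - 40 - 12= -50*l^2 - 120*l - 64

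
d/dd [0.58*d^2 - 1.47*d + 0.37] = 1.16*d - 1.47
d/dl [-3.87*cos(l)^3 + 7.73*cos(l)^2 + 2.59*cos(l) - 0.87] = (11.61*cos(l)^2 - 15.46*cos(l) - 2.59)*sin(l)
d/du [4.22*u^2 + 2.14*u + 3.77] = 8.44*u + 2.14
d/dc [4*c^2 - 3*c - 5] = 8*c - 3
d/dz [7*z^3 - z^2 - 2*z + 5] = 21*z^2 - 2*z - 2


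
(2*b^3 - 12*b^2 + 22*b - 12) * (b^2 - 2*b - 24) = 2*b^5 - 16*b^4 - 2*b^3 + 232*b^2 - 504*b + 288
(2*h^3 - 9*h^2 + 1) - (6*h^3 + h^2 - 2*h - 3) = -4*h^3 - 10*h^2 + 2*h + 4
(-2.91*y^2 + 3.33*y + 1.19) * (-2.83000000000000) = 8.2353*y^2 - 9.4239*y - 3.3677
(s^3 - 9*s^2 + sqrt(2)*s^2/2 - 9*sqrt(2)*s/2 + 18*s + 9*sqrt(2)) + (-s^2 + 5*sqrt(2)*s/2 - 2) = s^3 - 10*s^2 + sqrt(2)*s^2/2 - 2*sqrt(2)*s + 18*s - 2 + 9*sqrt(2)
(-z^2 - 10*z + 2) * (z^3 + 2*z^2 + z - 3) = -z^5 - 12*z^4 - 19*z^3 - 3*z^2 + 32*z - 6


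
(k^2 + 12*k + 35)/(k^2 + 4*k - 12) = (k^2 + 12*k + 35)/(k^2 + 4*k - 12)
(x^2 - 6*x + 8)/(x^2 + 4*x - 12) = (x - 4)/(x + 6)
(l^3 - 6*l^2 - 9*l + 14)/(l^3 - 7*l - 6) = (l^2 - 8*l + 7)/(l^2 - 2*l - 3)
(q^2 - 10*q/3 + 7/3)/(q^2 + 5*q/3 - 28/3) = (q - 1)/(q + 4)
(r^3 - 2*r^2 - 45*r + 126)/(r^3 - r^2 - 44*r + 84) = (r - 3)/(r - 2)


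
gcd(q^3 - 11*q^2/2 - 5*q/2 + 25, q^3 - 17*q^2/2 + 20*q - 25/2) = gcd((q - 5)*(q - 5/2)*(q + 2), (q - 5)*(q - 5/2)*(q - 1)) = q^2 - 15*q/2 + 25/2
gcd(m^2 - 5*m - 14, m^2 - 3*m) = 1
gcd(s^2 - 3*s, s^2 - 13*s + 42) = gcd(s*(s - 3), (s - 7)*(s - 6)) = 1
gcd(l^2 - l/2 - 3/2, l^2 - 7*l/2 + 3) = l - 3/2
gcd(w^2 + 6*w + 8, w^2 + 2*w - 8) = w + 4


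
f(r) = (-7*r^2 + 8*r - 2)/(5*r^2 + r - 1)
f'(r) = (8 - 14*r)/(5*r^2 + r - 1) + (-10*r - 1)*(-7*r^2 + 8*r - 2)/(5*r^2 + r - 1)^2 = (-47*r^2 + 34*r - 6)/(25*r^4 + 10*r^3 - 9*r^2 - 2*r + 1)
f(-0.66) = -19.94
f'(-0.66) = -182.29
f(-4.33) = -1.90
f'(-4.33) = -0.13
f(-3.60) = -2.02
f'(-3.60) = -0.20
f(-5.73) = -1.76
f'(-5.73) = -0.07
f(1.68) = -0.56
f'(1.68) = -0.37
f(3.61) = -0.95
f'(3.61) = -0.11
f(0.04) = 1.78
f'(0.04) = -5.20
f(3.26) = -0.91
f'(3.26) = -0.13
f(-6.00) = -1.75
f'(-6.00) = -0.06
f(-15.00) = -1.53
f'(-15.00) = -0.00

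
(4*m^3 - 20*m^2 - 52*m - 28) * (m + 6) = 4*m^4 + 4*m^3 - 172*m^2 - 340*m - 168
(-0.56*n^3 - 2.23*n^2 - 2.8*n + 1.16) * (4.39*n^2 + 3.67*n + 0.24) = -2.4584*n^5 - 11.8449*n^4 - 20.6105*n^3 - 5.7188*n^2 + 3.5852*n + 0.2784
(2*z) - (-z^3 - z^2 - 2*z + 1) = z^3 + z^2 + 4*z - 1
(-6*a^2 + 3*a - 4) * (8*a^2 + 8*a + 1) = -48*a^4 - 24*a^3 - 14*a^2 - 29*a - 4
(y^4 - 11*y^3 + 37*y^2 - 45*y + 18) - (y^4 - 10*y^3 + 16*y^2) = -y^3 + 21*y^2 - 45*y + 18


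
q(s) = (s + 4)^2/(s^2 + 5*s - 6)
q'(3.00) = -0.89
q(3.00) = 2.72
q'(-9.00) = 0.03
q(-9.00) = 0.83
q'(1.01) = -35714.27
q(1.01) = 358.06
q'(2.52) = -1.54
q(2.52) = 3.28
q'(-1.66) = -0.47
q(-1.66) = -0.47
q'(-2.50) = -0.24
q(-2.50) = -0.18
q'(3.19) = -0.74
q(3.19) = 2.57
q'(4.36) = -0.31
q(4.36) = 2.01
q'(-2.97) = -0.16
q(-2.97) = -0.09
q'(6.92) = -0.10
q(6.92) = 1.56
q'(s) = (-2*s - 5)*(s + 4)^2/(s^2 + 5*s - 6)^2 + (2*s + 8)/(s^2 + 5*s - 6)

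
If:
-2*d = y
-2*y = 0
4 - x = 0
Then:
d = 0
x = 4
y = 0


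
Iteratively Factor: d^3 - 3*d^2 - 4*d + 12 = (d + 2)*(d^2 - 5*d + 6) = (d - 3)*(d + 2)*(d - 2)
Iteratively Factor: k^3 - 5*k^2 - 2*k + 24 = (k - 4)*(k^2 - k - 6) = (k - 4)*(k - 3)*(k + 2)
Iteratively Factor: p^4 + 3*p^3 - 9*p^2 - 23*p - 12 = (p - 3)*(p^3 + 6*p^2 + 9*p + 4) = (p - 3)*(p + 1)*(p^2 + 5*p + 4) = (p - 3)*(p + 1)*(p + 4)*(p + 1)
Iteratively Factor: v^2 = (v)*(v)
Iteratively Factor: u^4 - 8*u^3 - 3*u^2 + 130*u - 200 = (u - 5)*(u^3 - 3*u^2 - 18*u + 40) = (u - 5)*(u + 4)*(u^2 - 7*u + 10) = (u - 5)^2*(u + 4)*(u - 2)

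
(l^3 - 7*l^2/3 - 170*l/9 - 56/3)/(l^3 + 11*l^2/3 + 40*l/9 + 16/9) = (3*l^2 - 11*l - 42)/(3*l^2 + 7*l + 4)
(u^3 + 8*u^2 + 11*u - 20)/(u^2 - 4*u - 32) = (u^2 + 4*u - 5)/(u - 8)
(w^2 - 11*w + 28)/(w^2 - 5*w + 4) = (w - 7)/(w - 1)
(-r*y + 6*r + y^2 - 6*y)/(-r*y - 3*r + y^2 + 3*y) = (y - 6)/(y + 3)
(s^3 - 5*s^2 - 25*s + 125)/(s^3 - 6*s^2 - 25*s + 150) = (s - 5)/(s - 6)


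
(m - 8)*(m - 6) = m^2 - 14*m + 48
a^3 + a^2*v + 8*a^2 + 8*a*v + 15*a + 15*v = (a + 3)*(a + 5)*(a + v)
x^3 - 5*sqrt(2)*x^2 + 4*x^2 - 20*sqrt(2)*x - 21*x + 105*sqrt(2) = (x - 3)*(x + 7)*(x - 5*sqrt(2))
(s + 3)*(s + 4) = s^2 + 7*s + 12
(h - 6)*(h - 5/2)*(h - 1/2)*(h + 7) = h^4 - 2*h^3 - 175*h^2/4 + 509*h/4 - 105/2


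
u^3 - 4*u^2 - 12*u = u*(u - 6)*(u + 2)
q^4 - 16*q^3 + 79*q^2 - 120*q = q*(q - 8)*(q - 5)*(q - 3)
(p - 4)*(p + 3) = p^2 - p - 12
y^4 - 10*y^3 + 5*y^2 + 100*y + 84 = (y - 7)*(y - 6)*(y + 1)*(y + 2)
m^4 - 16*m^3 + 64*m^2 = m^2*(m - 8)^2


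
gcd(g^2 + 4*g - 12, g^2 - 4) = g - 2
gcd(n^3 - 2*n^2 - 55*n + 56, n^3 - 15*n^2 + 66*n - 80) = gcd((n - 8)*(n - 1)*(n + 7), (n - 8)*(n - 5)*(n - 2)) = n - 8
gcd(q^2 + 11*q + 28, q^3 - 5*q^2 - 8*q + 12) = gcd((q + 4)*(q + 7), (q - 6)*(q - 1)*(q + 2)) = 1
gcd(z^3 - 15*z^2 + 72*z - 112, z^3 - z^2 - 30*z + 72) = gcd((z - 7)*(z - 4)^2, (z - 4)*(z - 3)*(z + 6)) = z - 4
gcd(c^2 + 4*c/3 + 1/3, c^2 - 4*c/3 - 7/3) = c + 1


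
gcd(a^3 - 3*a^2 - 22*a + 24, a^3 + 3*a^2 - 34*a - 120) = a^2 - 2*a - 24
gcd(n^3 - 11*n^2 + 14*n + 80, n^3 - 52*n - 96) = n^2 - 6*n - 16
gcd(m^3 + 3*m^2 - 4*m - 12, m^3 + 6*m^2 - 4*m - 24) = m^2 - 4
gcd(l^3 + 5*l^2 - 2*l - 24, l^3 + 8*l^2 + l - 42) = l^2 + l - 6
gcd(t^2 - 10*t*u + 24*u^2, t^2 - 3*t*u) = 1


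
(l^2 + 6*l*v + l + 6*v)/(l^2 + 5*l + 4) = (l + 6*v)/(l + 4)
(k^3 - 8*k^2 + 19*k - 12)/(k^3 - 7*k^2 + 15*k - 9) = (k - 4)/(k - 3)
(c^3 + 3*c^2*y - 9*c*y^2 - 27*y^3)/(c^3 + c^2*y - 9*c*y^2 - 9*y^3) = (c + 3*y)/(c + y)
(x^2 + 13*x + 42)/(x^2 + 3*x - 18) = (x + 7)/(x - 3)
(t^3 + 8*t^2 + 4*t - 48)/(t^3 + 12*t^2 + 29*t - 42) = (t^2 + 2*t - 8)/(t^2 + 6*t - 7)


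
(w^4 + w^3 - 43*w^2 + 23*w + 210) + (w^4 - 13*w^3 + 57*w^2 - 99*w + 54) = 2*w^4 - 12*w^3 + 14*w^2 - 76*w + 264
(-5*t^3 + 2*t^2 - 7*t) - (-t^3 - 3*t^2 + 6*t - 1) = -4*t^3 + 5*t^2 - 13*t + 1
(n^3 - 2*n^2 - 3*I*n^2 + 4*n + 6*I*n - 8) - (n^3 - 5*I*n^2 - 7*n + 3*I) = -2*n^2 + 2*I*n^2 + 11*n + 6*I*n - 8 - 3*I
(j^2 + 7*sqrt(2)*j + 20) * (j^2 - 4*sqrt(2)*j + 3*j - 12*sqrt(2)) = j^4 + 3*j^3 + 3*sqrt(2)*j^3 - 36*j^2 + 9*sqrt(2)*j^2 - 80*sqrt(2)*j - 108*j - 240*sqrt(2)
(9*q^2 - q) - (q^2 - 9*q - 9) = 8*q^2 + 8*q + 9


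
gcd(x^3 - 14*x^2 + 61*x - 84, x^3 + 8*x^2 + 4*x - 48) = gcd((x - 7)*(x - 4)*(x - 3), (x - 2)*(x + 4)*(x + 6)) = 1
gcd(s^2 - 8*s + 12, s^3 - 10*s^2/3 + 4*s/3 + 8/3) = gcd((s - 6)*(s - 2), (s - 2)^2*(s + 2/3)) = s - 2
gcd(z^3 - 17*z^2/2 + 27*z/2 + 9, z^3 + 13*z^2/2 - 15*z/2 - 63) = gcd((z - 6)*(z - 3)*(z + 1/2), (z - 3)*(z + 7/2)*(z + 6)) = z - 3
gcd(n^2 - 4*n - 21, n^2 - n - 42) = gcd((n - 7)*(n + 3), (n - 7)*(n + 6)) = n - 7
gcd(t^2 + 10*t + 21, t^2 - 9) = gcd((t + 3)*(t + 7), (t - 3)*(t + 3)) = t + 3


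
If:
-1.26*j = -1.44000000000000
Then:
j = 1.14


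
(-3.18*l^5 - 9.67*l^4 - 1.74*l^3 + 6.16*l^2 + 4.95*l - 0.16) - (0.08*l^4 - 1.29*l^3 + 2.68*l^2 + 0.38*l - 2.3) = -3.18*l^5 - 9.75*l^4 - 0.45*l^3 + 3.48*l^2 + 4.57*l + 2.14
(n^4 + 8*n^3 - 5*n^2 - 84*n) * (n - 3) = n^5 + 5*n^4 - 29*n^3 - 69*n^2 + 252*n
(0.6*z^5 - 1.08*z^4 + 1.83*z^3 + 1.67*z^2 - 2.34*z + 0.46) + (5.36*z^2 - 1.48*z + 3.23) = 0.6*z^5 - 1.08*z^4 + 1.83*z^3 + 7.03*z^2 - 3.82*z + 3.69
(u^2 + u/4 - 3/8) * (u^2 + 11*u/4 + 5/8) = u^4 + 3*u^3 + 15*u^2/16 - 7*u/8 - 15/64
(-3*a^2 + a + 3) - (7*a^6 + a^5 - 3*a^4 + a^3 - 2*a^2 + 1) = -7*a^6 - a^5 + 3*a^4 - a^3 - a^2 + a + 2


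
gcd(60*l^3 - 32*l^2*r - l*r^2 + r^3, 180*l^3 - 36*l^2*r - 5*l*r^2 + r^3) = -30*l^2 + l*r + r^2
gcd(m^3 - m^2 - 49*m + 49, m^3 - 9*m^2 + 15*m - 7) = m^2 - 8*m + 7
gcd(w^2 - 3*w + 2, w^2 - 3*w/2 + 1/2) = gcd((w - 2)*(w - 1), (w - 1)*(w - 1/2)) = w - 1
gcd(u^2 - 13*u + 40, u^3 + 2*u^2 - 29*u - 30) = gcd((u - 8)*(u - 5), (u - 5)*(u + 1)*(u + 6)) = u - 5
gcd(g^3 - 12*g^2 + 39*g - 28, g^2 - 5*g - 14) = g - 7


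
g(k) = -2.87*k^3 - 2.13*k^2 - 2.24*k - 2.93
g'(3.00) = -92.51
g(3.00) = -106.31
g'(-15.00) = -1875.59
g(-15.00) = 9237.67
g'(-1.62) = -17.93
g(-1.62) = 7.31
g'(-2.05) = -29.69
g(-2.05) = 17.44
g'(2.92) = -88.09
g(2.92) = -99.09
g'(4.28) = -178.19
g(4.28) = -276.55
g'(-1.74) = -20.90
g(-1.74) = 9.64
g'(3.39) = -115.63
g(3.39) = -146.81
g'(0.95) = -14.06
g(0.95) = -9.44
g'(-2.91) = -62.75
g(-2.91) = 56.27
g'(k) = -8.61*k^2 - 4.26*k - 2.24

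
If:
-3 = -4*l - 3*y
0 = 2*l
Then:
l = 0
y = 1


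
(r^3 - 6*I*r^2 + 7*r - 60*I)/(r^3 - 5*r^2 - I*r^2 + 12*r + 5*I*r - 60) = (r - 5*I)/(r - 5)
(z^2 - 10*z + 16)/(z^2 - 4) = (z - 8)/(z + 2)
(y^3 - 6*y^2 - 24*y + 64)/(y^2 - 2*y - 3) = (-y^3 + 6*y^2 + 24*y - 64)/(-y^2 + 2*y + 3)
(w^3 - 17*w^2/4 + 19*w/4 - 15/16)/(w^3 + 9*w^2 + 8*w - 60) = (16*w^3 - 68*w^2 + 76*w - 15)/(16*(w^3 + 9*w^2 + 8*w - 60))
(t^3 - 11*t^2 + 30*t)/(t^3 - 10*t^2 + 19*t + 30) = t/(t + 1)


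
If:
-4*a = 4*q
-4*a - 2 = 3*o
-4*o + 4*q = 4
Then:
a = 1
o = -2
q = -1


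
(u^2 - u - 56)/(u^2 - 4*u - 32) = (u + 7)/(u + 4)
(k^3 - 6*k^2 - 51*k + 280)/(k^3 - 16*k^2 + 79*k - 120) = (k + 7)/(k - 3)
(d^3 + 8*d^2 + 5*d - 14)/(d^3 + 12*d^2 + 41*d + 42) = (d - 1)/(d + 3)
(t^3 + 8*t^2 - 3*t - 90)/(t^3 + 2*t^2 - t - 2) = (t^3 + 8*t^2 - 3*t - 90)/(t^3 + 2*t^2 - t - 2)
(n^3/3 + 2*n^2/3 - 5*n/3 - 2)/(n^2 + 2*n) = (n^3 + 2*n^2 - 5*n - 6)/(3*n*(n + 2))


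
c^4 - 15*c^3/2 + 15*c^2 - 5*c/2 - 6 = (c - 4)*(c - 3)*(c - 1)*(c + 1/2)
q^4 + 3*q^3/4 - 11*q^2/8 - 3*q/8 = q*(q - 1)*(q + 1/4)*(q + 3/2)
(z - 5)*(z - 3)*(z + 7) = z^3 - z^2 - 41*z + 105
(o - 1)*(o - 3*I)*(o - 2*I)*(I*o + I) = I*o^4 + 5*o^3 - 7*I*o^2 - 5*o + 6*I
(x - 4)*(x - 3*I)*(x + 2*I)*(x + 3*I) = x^4 - 4*x^3 + 2*I*x^3 + 9*x^2 - 8*I*x^2 - 36*x + 18*I*x - 72*I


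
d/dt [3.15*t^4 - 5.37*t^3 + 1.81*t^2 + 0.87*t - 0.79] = 12.6*t^3 - 16.11*t^2 + 3.62*t + 0.87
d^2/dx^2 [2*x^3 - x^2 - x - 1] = 12*x - 2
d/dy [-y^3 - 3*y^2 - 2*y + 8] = -3*y^2 - 6*y - 2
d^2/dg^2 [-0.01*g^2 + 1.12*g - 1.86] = -0.0200000000000000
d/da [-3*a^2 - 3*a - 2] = -6*a - 3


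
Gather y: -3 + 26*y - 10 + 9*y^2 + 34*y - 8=9*y^2 + 60*y - 21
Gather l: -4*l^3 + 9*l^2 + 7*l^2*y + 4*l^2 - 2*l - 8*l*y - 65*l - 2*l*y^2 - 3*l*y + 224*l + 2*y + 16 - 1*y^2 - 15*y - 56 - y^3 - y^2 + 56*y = -4*l^3 + l^2*(7*y + 13) + l*(-2*y^2 - 11*y + 157) - y^3 - 2*y^2 + 43*y - 40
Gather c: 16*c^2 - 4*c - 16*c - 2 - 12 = 16*c^2 - 20*c - 14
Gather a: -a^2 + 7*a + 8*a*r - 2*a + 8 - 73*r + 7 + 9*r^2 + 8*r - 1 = -a^2 + a*(8*r + 5) + 9*r^2 - 65*r + 14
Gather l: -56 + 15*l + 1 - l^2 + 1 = -l^2 + 15*l - 54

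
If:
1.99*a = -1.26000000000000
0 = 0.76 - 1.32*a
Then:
No Solution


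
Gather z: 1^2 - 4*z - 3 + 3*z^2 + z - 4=3*z^2 - 3*z - 6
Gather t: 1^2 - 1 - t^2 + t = -t^2 + t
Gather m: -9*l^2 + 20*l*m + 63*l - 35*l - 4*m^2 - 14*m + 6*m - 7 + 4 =-9*l^2 + 28*l - 4*m^2 + m*(20*l - 8) - 3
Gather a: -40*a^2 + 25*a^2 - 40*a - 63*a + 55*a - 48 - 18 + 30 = -15*a^2 - 48*a - 36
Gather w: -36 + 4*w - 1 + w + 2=5*w - 35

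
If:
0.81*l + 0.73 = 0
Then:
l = -0.90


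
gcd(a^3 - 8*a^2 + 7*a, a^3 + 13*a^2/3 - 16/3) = a - 1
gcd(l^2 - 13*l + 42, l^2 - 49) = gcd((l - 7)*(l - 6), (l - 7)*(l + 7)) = l - 7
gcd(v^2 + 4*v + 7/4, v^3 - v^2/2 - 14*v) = v + 7/2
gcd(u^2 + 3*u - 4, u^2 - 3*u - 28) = u + 4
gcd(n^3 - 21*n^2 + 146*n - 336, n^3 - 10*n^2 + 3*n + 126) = n^2 - 13*n + 42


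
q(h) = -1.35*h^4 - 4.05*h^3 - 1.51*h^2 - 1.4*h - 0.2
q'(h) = -5.4*h^3 - 12.15*h^2 - 3.02*h - 1.4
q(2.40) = -113.03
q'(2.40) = -153.28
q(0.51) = -1.94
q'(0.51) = -6.82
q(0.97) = -7.87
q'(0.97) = -20.69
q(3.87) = -565.79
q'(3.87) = -508.04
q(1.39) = -20.98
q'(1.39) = -43.58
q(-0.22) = 0.07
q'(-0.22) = -1.27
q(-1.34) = 4.36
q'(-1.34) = -6.18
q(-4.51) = -211.60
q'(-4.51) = 260.45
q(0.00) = -0.20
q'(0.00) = -1.40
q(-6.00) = -920.96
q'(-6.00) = 745.72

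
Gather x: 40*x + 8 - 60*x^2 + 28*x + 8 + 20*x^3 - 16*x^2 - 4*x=20*x^3 - 76*x^2 + 64*x + 16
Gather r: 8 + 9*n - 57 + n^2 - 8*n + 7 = n^2 + n - 42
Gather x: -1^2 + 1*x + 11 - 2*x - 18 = -x - 8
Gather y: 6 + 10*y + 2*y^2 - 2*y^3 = -2*y^3 + 2*y^2 + 10*y + 6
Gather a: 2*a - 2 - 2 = 2*a - 4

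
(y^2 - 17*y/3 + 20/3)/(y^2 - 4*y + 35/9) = 3*(y - 4)/(3*y - 7)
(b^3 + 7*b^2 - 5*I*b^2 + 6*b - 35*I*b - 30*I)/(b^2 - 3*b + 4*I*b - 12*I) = (b^3 + b^2*(7 - 5*I) + b*(6 - 35*I) - 30*I)/(b^2 + b*(-3 + 4*I) - 12*I)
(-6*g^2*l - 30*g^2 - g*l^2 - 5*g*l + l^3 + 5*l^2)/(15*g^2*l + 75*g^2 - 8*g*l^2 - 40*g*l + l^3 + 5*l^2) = (-2*g - l)/(5*g - l)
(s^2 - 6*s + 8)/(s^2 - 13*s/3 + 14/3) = 3*(s - 4)/(3*s - 7)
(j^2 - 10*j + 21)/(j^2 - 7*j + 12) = (j - 7)/(j - 4)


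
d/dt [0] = 0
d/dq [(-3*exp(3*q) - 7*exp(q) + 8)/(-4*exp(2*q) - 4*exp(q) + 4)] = (-(2*exp(q) + 1)*(3*exp(3*q) + 7*exp(q) - 8) + (9*exp(2*q) + 7)*(exp(2*q) + exp(q) - 1))*exp(q)/(4*(exp(2*q) + exp(q) - 1)^2)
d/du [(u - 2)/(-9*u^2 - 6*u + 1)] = (9*u^2 - 36*u - 11)/(81*u^4 + 108*u^3 + 18*u^2 - 12*u + 1)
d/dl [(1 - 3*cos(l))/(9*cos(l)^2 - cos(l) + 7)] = (27*sin(l)^2 + 18*cos(l) - 7)*sin(l)/(9*sin(l)^2 + cos(l) - 16)^2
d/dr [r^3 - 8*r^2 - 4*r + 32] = 3*r^2 - 16*r - 4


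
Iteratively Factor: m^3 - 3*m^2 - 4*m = (m - 4)*(m^2 + m) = (m - 4)*(m + 1)*(m)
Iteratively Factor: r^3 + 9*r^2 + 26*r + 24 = (r + 2)*(r^2 + 7*r + 12) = (r + 2)*(r + 4)*(r + 3)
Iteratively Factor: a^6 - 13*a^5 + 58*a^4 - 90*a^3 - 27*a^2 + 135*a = (a - 5)*(a^5 - 8*a^4 + 18*a^3 - 27*a) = (a - 5)*(a - 3)*(a^4 - 5*a^3 + 3*a^2 + 9*a) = (a - 5)*(a - 3)^2*(a^3 - 2*a^2 - 3*a) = a*(a - 5)*(a - 3)^2*(a^2 - 2*a - 3) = a*(a - 5)*(a - 3)^2*(a + 1)*(a - 3)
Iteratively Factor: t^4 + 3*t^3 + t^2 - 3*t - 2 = (t + 1)*(t^3 + 2*t^2 - t - 2) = (t + 1)^2*(t^2 + t - 2) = (t + 1)^2*(t + 2)*(t - 1)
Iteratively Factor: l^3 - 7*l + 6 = (l + 3)*(l^2 - 3*l + 2) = (l - 2)*(l + 3)*(l - 1)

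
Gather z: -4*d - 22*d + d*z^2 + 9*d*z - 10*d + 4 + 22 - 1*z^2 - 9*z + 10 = -36*d + z^2*(d - 1) + z*(9*d - 9) + 36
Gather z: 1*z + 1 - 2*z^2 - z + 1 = 2 - 2*z^2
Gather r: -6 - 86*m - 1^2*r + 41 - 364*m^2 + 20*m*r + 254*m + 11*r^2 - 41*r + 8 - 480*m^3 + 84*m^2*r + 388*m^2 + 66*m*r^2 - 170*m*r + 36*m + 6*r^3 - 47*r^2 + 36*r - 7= -480*m^3 + 24*m^2 + 204*m + 6*r^3 + r^2*(66*m - 36) + r*(84*m^2 - 150*m - 6) + 36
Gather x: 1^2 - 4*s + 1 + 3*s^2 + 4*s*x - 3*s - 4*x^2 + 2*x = 3*s^2 - 7*s - 4*x^2 + x*(4*s + 2) + 2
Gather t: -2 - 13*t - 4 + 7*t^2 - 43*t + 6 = 7*t^2 - 56*t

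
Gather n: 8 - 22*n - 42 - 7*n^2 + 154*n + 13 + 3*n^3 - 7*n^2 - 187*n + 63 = 3*n^3 - 14*n^2 - 55*n + 42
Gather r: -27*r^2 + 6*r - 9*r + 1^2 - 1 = -27*r^2 - 3*r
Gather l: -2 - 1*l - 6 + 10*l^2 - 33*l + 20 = 10*l^2 - 34*l + 12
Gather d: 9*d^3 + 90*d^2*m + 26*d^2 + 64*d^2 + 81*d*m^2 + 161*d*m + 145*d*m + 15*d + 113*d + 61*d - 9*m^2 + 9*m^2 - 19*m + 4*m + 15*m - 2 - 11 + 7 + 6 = 9*d^3 + d^2*(90*m + 90) + d*(81*m^2 + 306*m + 189)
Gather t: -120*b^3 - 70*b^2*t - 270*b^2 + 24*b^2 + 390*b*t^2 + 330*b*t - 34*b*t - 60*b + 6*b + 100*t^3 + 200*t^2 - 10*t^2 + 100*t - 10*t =-120*b^3 - 246*b^2 - 54*b + 100*t^3 + t^2*(390*b + 190) + t*(-70*b^2 + 296*b + 90)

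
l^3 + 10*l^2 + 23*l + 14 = (l + 1)*(l + 2)*(l + 7)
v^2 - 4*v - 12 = (v - 6)*(v + 2)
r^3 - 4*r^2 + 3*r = r*(r - 3)*(r - 1)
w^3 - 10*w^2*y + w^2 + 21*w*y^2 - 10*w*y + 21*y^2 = (w + 1)*(w - 7*y)*(w - 3*y)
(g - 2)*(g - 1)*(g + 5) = g^3 + 2*g^2 - 13*g + 10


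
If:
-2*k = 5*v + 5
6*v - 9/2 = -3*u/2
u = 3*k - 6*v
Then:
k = 5/19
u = 141/19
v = -21/19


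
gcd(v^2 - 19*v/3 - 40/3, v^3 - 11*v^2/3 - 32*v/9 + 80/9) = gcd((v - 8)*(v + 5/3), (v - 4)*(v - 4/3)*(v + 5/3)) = v + 5/3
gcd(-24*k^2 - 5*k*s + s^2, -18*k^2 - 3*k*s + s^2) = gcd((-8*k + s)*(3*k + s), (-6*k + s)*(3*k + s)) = 3*k + s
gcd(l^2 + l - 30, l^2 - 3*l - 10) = l - 5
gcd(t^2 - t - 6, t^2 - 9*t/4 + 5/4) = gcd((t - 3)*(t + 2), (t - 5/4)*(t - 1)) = 1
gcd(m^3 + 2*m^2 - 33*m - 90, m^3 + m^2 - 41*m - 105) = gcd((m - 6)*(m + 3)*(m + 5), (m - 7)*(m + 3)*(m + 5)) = m^2 + 8*m + 15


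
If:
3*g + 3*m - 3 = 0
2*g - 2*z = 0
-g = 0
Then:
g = 0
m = 1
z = 0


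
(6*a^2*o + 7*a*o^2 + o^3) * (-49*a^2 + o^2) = -294*a^4*o - 343*a^3*o^2 - 43*a^2*o^3 + 7*a*o^4 + o^5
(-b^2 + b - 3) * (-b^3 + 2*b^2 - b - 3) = b^5 - 3*b^4 + 6*b^3 - 4*b^2 + 9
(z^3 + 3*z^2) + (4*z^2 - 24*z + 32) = z^3 + 7*z^2 - 24*z + 32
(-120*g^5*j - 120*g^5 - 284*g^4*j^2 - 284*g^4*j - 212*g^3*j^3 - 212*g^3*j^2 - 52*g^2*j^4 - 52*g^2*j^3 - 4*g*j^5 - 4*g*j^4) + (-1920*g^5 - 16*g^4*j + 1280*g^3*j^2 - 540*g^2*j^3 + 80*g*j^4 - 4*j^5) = -120*g^5*j - 2040*g^5 - 284*g^4*j^2 - 300*g^4*j - 212*g^3*j^3 + 1068*g^3*j^2 - 52*g^2*j^4 - 592*g^2*j^3 - 4*g*j^5 + 76*g*j^4 - 4*j^5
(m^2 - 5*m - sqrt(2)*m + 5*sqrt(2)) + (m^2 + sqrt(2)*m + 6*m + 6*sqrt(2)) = 2*m^2 + m + 11*sqrt(2)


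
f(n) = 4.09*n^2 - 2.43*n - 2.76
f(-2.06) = 19.60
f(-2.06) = 19.60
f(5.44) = 105.06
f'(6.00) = 46.65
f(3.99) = 52.66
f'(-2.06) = -19.28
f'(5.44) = 42.07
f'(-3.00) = -26.97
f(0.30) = -3.12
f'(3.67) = 27.59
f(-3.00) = 41.34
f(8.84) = 295.37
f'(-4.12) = -36.13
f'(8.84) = 69.88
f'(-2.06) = -19.28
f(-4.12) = 76.68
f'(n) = 8.18*n - 2.43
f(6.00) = 129.90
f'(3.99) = 30.21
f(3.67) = 43.41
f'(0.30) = 0.02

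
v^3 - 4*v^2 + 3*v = v*(v - 3)*(v - 1)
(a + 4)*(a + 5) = a^2 + 9*a + 20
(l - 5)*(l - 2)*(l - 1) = l^3 - 8*l^2 + 17*l - 10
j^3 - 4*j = j*(j - 2)*(j + 2)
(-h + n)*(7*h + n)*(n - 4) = -7*h^2*n + 28*h^2 + 6*h*n^2 - 24*h*n + n^3 - 4*n^2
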